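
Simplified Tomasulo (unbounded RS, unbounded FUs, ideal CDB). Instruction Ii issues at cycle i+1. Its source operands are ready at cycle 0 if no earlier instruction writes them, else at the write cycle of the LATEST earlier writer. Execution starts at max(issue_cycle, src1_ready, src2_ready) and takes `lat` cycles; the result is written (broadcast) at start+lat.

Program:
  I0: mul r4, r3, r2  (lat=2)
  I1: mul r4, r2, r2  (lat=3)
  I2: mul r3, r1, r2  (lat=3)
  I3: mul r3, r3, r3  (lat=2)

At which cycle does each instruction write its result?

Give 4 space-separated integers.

Answer: 3 5 6 8

Derivation:
I0 mul r4: issue@1 deps=(None,None) exec_start@1 write@3
I1 mul r4: issue@2 deps=(None,None) exec_start@2 write@5
I2 mul r3: issue@3 deps=(None,None) exec_start@3 write@6
I3 mul r3: issue@4 deps=(2,2) exec_start@6 write@8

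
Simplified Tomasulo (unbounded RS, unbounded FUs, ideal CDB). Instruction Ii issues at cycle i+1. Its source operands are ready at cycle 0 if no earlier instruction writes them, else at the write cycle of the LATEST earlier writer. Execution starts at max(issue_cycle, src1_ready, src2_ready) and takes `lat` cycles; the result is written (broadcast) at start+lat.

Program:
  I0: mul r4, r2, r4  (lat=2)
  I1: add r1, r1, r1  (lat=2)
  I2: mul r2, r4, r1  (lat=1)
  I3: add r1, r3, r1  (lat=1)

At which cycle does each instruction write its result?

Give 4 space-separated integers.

I0 mul r4: issue@1 deps=(None,None) exec_start@1 write@3
I1 add r1: issue@2 deps=(None,None) exec_start@2 write@4
I2 mul r2: issue@3 deps=(0,1) exec_start@4 write@5
I3 add r1: issue@4 deps=(None,1) exec_start@4 write@5

Answer: 3 4 5 5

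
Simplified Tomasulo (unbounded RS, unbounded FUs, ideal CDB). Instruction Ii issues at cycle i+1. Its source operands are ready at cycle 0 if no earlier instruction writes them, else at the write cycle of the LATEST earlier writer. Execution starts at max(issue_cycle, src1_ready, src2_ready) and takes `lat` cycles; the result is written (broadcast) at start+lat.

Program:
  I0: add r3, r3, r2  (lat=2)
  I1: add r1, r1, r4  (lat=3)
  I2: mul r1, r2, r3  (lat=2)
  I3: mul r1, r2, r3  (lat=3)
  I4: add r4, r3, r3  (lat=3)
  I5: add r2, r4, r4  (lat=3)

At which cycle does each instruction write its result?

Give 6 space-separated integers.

I0 add r3: issue@1 deps=(None,None) exec_start@1 write@3
I1 add r1: issue@2 deps=(None,None) exec_start@2 write@5
I2 mul r1: issue@3 deps=(None,0) exec_start@3 write@5
I3 mul r1: issue@4 deps=(None,0) exec_start@4 write@7
I4 add r4: issue@5 deps=(0,0) exec_start@5 write@8
I5 add r2: issue@6 deps=(4,4) exec_start@8 write@11

Answer: 3 5 5 7 8 11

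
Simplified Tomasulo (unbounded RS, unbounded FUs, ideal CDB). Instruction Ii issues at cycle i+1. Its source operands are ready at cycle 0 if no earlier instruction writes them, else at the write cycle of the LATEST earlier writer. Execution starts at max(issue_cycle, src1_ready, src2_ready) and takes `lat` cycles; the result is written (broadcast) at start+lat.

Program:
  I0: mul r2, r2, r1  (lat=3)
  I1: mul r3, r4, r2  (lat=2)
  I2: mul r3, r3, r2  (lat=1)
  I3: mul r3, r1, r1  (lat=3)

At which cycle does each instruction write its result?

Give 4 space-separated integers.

Answer: 4 6 7 7

Derivation:
I0 mul r2: issue@1 deps=(None,None) exec_start@1 write@4
I1 mul r3: issue@2 deps=(None,0) exec_start@4 write@6
I2 mul r3: issue@3 deps=(1,0) exec_start@6 write@7
I3 mul r3: issue@4 deps=(None,None) exec_start@4 write@7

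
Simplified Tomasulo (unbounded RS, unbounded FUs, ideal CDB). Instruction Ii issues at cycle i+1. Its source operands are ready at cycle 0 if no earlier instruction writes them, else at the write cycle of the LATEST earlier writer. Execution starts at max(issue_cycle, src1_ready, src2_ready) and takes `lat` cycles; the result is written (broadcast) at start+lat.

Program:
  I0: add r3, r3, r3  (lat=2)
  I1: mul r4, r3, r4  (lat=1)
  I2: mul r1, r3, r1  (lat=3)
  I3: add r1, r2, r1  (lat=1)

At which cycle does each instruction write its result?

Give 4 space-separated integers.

Answer: 3 4 6 7

Derivation:
I0 add r3: issue@1 deps=(None,None) exec_start@1 write@3
I1 mul r4: issue@2 deps=(0,None) exec_start@3 write@4
I2 mul r1: issue@3 deps=(0,None) exec_start@3 write@6
I3 add r1: issue@4 deps=(None,2) exec_start@6 write@7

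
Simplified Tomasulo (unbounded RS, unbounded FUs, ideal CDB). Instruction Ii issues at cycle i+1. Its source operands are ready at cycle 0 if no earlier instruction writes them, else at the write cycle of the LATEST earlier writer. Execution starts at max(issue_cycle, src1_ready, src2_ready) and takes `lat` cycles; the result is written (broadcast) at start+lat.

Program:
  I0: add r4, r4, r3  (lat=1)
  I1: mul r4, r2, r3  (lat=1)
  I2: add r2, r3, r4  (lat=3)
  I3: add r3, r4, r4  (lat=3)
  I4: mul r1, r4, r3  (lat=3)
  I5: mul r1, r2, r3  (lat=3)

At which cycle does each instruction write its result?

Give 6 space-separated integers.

Answer: 2 3 6 7 10 10

Derivation:
I0 add r4: issue@1 deps=(None,None) exec_start@1 write@2
I1 mul r4: issue@2 deps=(None,None) exec_start@2 write@3
I2 add r2: issue@3 deps=(None,1) exec_start@3 write@6
I3 add r3: issue@4 deps=(1,1) exec_start@4 write@7
I4 mul r1: issue@5 deps=(1,3) exec_start@7 write@10
I5 mul r1: issue@6 deps=(2,3) exec_start@7 write@10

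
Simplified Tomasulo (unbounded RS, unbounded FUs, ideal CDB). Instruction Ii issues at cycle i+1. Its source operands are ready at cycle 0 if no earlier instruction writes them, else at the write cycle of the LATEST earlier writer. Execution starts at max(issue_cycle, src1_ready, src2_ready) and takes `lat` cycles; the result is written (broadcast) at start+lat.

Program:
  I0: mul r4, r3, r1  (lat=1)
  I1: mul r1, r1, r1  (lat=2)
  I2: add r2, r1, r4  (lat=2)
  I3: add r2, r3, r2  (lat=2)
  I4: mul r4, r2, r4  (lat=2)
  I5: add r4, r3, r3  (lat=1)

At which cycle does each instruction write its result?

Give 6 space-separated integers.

Answer: 2 4 6 8 10 7

Derivation:
I0 mul r4: issue@1 deps=(None,None) exec_start@1 write@2
I1 mul r1: issue@2 deps=(None,None) exec_start@2 write@4
I2 add r2: issue@3 deps=(1,0) exec_start@4 write@6
I3 add r2: issue@4 deps=(None,2) exec_start@6 write@8
I4 mul r4: issue@5 deps=(3,0) exec_start@8 write@10
I5 add r4: issue@6 deps=(None,None) exec_start@6 write@7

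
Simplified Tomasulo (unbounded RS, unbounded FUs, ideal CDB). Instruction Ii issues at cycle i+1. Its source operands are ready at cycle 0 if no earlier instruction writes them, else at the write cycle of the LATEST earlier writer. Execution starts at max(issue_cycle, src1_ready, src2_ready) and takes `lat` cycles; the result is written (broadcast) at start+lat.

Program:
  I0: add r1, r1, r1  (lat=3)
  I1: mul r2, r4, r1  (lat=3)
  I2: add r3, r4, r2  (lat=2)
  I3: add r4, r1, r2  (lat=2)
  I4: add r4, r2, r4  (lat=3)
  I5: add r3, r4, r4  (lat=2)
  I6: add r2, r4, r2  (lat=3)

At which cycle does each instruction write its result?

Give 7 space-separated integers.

I0 add r1: issue@1 deps=(None,None) exec_start@1 write@4
I1 mul r2: issue@2 deps=(None,0) exec_start@4 write@7
I2 add r3: issue@3 deps=(None,1) exec_start@7 write@9
I3 add r4: issue@4 deps=(0,1) exec_start@7 write@9
I4 add r4: issue@5 deps=(1,3) exec_start@9 write@12
I5 add r3: issue@6 deps=(4,4) exec_start@12 write@14
I6 add r2: issue@7 deps=(4,1) exec_start@12 write@15

Answer: 4 7 9 9 12 14 15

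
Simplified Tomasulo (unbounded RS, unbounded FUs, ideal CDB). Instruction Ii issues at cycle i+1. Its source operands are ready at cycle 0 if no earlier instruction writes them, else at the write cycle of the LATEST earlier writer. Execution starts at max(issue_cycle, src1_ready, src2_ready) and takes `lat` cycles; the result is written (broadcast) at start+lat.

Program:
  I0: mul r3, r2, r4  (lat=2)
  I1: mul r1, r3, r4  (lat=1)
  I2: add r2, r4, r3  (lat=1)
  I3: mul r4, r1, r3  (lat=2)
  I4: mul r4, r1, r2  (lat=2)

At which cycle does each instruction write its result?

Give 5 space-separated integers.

Answer: 3 4 4 6 7

Derivation:
I0 mul r3: issue@1 deps=(None,None) exec_start@1 write@3
I1 mul r1: issue@2 deps=(0,None) exec_start@3 write@4
I2 add r2: issue@3 deps=(None,0) exec_start@3 write@4
I3 mul r4: issue@4 deps=(1,0) exec_start@4 write@6
I4 mul r4: issue@5 deps=(1,2) exec_start@5 write@7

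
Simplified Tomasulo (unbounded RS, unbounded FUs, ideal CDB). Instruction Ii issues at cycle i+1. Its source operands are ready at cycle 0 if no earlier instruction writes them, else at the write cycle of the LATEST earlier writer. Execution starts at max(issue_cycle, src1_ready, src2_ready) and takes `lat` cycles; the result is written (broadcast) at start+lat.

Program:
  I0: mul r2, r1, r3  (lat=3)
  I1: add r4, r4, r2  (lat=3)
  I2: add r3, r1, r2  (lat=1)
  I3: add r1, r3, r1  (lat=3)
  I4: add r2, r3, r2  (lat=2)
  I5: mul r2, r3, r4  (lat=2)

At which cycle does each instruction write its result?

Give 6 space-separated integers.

I0 mul r2: issue@1 deps=(None,None) exec_start@1 write@4
I1 add r4: issue@2 deps=(None,0) exec_start@4 write@7
I2 add r3: issue@3 deps=(None,0) exec_start@4 write@5
I3 add r1: issue@4 deps=(2,None) exec_start@5 write@8
I4 add r2: issue@5 deps=(2,0) exec_start@5 write@7
I5 mul r2: issue@6 deps=(2,1) exec_start@7 write@9

Answer: 4 7 5 8 7 9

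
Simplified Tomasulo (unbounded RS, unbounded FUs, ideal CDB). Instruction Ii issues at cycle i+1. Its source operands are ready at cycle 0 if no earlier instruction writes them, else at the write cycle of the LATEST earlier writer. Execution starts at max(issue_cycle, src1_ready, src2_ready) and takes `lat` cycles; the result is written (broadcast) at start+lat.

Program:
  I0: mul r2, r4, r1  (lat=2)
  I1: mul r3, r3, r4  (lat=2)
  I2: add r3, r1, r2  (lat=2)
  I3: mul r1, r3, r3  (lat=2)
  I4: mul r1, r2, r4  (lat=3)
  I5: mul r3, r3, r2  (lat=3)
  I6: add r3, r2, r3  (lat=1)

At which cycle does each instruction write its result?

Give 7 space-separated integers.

Answer: 3 4 5 7 8 9 10

Derivation:
I0 mul r2: issue@1 deps=(None,None) exec_start@1 write@3
I1 mul r3: issue@2 deps=(None,None) exec_start@2 write@4
I2 add r3: issue@3 deps=(None,0) exec_start@3 write@5
I3 mul r1: issue@4 deps=(2,2) exec_start@5 write@7
I4 mul r1: issue@5 deps=(0,None) exec_start@5 write@8
I5 mul r3: issue@6 deps=(2,0) exec_start@6 write@9
I6 add r3: issue@7 deps=(0,5) exec_start@9 write@10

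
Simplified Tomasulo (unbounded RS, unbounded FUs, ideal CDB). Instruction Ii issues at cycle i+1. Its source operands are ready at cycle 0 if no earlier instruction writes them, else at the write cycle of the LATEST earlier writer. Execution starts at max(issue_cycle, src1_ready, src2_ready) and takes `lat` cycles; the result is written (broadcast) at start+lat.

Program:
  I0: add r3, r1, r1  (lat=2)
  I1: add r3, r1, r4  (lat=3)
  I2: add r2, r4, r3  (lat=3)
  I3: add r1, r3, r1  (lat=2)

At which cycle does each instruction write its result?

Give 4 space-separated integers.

Answer: 3 5 8 7

Derivation:
I0 add r3: issue@1 deps=(None,None) exec_start@1 write@3
I1 add r3: issue@2 deps=(None,None) exec_start@2 write@5
I2 add r2: issue@3 deps=(None,1) exec_start@5 write@8
I3 add r1: issue@4 deps=(1,None) exec_start@5 write@7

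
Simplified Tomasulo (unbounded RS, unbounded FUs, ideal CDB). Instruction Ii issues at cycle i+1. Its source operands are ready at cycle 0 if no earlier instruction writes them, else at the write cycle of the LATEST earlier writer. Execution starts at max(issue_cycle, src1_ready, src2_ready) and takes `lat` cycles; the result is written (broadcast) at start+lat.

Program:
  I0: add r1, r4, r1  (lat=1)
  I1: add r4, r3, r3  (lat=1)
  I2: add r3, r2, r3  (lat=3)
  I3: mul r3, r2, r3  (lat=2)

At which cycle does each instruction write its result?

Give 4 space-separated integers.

I0 add r1: issue@1 deps=(None,None) exec_start@1 write@2
I1 add r4: issue@2 deps=(None,None) exec_start@2 write@3
I2 add r3: issue@3 deps=(None,None) exec_start@3 write@6
I3 mul r3: issue@4 deps=(None,2) exec_start@6 write@8

Answer: 2 3 6 8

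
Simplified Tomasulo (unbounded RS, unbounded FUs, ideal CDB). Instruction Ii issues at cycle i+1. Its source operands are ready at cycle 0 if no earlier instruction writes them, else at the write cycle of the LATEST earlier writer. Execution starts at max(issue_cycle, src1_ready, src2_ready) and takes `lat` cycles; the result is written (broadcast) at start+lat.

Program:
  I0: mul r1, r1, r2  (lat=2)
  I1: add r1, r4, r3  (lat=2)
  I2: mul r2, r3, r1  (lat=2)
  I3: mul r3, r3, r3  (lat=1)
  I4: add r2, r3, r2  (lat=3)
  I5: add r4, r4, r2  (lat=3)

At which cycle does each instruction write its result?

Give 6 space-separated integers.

I0 mul r1: issue@1 deps=(None,None) exec_start@1 write@3
I1 add r1: issue@2 deps=(None,None) exec_start@2 write@4
I2 mul r2: issue@3 deps=(None,1) exec_start@4 write@6
I3 mul r3: issue@4 deps=(None,None) exec_start@4 write@5
I4 add r2: issue@5 deps=(3,2) exec_start@6 write@9
I5 add r4: issue@6 deps=(None,4) exec_start@9 write@12

Answer: 3 4 6 5 9 12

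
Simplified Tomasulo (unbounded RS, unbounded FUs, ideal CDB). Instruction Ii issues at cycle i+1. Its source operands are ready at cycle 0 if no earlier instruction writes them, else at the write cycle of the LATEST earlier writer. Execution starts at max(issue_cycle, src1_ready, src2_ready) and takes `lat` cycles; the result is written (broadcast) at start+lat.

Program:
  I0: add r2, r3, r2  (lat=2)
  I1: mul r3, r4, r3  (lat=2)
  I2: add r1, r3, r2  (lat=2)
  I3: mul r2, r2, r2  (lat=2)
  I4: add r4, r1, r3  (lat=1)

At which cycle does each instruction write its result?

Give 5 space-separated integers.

I0 add r2: issue@1 deps=(None,None) exec_start@1 write@3
I1 mul r3: issue@2 deps=(None,None) exec_start@2 write@4
I2 add r1: issue@3 deps=(1,0) exec_start@4 write@6
I3 mul r2: issue@4 deps=(0,0) exec_start@4 write@6
I4 add r4: issue@5 deps=(2,1) exec_start@6 write@7

Answer: 3 4 6 6 7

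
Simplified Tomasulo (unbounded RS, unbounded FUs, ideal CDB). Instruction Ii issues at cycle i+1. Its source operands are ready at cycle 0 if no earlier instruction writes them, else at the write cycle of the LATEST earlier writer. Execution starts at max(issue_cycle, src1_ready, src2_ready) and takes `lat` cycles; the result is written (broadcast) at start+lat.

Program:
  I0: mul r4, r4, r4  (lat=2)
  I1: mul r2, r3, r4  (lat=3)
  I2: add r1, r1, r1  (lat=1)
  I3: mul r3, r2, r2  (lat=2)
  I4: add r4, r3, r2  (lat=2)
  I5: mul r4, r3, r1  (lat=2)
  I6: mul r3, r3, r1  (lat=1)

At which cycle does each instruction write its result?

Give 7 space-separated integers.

I0 mul r4: issue@1 deps=(None,None) exec_start@1 write@3
I1 mul r2: issue@2 deps=(None,0) exec_start@3 write@6
I2 add r1: issue@3 deps=(None,None) exec_start@3 write@4
I3 mul r3: issue@4 deps=(1,1) exec_start@6 write@8
I4 add r4: issue@5 deps=(3,1) exec_start@8 write@10
I5 mul r4: issue@6 deps=(3,2) exec_start@8 write@10
I6 mul r3: issue@7 deps=(3,2) exec_start@8 write@9

Answer: 3 6 4 8 10 10 9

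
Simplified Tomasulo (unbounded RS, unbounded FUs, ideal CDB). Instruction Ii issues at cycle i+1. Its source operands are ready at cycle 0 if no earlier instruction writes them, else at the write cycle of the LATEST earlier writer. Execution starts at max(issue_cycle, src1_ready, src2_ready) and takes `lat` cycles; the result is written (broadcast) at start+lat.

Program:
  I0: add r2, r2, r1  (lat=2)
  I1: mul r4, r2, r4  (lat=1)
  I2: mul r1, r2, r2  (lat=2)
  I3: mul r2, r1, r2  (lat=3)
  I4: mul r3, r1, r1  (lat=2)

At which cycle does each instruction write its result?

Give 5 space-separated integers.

Answer: 3 4 5 8 7

Derivation:
I0 add r2: issue@1 deps=(None,None) exec_start@1 write@3
I1 mul r4: issue@2 deps=(0,None) exec_start@3 write@4
I2 mul r1: issue@3 deps=(0,0) exec_start@3 write@5
I3 mul r2: issue@4 deps=(2,0) exec_start@5 write@8
I4 mul r3: issue@5 deps=(2,2) exec_start@5 write@7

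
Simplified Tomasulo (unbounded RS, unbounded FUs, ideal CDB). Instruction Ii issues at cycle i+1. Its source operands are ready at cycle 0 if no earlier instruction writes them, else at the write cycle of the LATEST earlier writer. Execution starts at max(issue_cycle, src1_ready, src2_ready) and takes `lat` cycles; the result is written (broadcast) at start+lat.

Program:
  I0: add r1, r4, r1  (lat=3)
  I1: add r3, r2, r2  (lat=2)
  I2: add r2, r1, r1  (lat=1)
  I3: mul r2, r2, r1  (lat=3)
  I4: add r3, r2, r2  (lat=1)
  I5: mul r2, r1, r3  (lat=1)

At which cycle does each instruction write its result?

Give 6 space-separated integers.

I0 add r1: issue@1 deps=(None,None) exec_start@1 write@4
I1 add r3: issue@2 deps=(None,None) exec_start@2 write@4
I2 add r2: issue@3 deps=(0,0) exec_start@4 write@5
I3 mul r2: issue@4 deps=(2,0) exec_start@5 write@8
I4 add r3: issue@5 deps=(3,3) exec_start@8 write@9
I5 mul r2: issue@6 deps=(0,4) exec_start@9 write@10

Answer: 4 4 5 8 9 10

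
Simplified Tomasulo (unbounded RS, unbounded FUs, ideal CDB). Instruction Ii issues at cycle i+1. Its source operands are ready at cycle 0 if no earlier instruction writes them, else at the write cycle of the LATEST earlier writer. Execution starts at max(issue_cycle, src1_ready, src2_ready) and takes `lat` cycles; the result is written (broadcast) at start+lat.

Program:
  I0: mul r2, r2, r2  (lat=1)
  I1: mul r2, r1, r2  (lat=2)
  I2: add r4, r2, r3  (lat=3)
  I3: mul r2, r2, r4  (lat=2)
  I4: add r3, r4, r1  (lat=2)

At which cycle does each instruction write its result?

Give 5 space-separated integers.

I0 mul r2: issue@1 deps=(None,None) exec_start@1 write@2
I1 mul r2: issue@2 deps=(None,0) exec_start@2 write@4
I2 add r4: issue@3 deps=(1,None) exec_start@4 write@7
I3 mul r2: issue@4 deps=(1,2) exec_start@7 write@9
I4 add r3: issue@5 deps=(2,None) exec_start@7 write@9

Answer: 2 4 7 9 9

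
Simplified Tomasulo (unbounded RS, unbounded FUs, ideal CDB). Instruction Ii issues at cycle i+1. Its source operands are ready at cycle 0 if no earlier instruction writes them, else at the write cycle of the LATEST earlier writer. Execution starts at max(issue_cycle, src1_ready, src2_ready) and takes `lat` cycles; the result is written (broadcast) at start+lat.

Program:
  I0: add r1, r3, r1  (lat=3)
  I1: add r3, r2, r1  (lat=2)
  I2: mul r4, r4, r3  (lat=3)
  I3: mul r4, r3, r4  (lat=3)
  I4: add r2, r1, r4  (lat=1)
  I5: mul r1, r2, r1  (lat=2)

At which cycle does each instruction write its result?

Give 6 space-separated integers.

I0 add r1: issue@1 deps=(None,None) exec_start@1 write@4
I1 add r3: issue@2 deps=(None,0) exec_start@4 write@6
I2 mul r4: issue@3 deps=(None,1) exec_start@6 write@9
I3 mul r4: issue@4 deps=(1,2) exec_start@9 write@12
I4 add r2: issue@5 deps=(0,3) exec_start@12 write@13
I5 mul r1: issue@6 deps=(4,0) exec_start@13 write@15

Answer: 4 6 9 12 13 15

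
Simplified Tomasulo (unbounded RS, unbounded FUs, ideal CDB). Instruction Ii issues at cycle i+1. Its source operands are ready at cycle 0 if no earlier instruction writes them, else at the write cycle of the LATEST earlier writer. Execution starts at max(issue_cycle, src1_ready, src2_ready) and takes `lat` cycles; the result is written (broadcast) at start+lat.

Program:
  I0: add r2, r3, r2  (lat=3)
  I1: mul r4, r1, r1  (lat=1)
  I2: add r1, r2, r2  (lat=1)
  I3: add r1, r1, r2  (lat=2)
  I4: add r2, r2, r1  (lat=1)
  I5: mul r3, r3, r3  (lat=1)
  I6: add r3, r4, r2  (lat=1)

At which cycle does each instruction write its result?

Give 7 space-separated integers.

I0 add r2: issue@1 deps=(None,None) exec_start@1 write@4
I1 mul r4: issue@2 deps=(None,None) exec_start@2 write@3
I2 add r1: issue@3 deps=(0,0) exec_start@4 write@5
I3 add r1: issue@4 deps=(2,0) exec_start@5 write@7
I4 add r2: issue@5 deps=(0,3) exec_start@7 write@8
I5 mul r3: issue@6 deps=(None,None) exec_start@6 write@7
I6 add r3: issue@7 deps=(1,4) exec_start@8 write@9

Answer: 4 3 5 7 8 7 9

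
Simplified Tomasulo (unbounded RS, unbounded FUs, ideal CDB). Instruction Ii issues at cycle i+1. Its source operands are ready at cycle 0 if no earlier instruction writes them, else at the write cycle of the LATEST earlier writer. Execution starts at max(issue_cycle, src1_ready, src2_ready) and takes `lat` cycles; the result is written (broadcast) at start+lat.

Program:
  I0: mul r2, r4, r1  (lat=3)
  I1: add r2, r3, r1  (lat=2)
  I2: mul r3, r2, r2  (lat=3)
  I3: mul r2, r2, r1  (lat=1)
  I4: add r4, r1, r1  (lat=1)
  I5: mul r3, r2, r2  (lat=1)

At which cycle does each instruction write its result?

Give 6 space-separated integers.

I0 mul r2: issue@1 deps=(None,None) exec_start@1 write@4
I1 add r2: issue@2 deps=(None,None) exec_start@2 write@4
I2 mul r3: issue@3 deps=(1,1) exec_start@4 write@7
I3 mul r2: issue@4 deps=(1,None) exec_start@4 write@5
I4 add r4: issue@5 deps=(None,None) exec_start@5 write@6
I5 mul r3: issue@6 deps=(3,3) exec_start@6 write@7

Answer: 4 4 7 5 6 7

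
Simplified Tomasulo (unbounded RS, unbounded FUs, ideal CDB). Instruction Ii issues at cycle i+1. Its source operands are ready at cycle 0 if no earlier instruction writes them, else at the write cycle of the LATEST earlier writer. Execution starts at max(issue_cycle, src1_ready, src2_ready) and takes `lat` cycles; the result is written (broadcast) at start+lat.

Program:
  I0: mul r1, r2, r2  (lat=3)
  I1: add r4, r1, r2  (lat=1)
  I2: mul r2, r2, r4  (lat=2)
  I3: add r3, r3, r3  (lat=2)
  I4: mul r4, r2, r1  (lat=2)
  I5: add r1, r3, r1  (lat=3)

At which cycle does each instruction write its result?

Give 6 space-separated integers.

Answer: 4 5 7 6 9 9

Derivation:
I0 mul r1: issue@1 deps=(None,None) exec_start@1 write@4
I1 add r4: issue@2 deps=(0,None) exec_start@4 write@5
I2 mul r2: issue@3 deps=(None,1) exec_start@5 write@7
I3 add r3: issue@4 deps=(None,None) exec_start@4 write@6
I4 mul r4: issue@5 deps=(2,0) exec_start@7 write@9
I5 add r1: issue@6 deps=(3,0) exec_start@6 write@9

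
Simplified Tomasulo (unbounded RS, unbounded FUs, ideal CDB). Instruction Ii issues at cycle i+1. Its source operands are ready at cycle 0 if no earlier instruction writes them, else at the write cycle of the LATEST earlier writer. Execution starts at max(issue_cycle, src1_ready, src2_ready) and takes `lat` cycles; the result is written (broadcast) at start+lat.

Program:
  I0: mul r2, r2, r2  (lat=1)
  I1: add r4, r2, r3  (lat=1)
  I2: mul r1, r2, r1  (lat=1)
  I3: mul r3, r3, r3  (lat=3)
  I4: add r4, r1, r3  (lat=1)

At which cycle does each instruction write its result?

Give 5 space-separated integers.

Answer: 2 3 4 7 8

Derivation:
I0 mul r2: issue@1 deps=(None,None) exec_start@1 write@2
I1 add r4: issue@2 deps=(0,None) exec_start@2 write@3
I2 mul r1: issue@3 deps=(0,None) exec_start@3 write@4
I3 mul r3: issue@4 deps=(None,None) exec_start@4 write@7
I4 add r4: issue@5 deps=(2,3) exec_start@7 write@8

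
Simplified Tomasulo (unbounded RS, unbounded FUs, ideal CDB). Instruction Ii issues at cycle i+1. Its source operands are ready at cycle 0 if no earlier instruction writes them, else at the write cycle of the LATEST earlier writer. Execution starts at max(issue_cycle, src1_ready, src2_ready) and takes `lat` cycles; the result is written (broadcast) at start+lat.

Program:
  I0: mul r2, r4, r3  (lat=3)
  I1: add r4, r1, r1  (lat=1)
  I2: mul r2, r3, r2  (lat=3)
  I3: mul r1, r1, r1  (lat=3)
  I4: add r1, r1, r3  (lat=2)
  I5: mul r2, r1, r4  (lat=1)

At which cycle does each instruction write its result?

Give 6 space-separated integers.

Answer: 4 3 7 7 9 10

Derivation:
I0 mul r2: issue@1 deps=(None,None) exec_start@1 write@4
I1 add r4: issue@2 deps=(None,None) exec_start@2 write@3
I2 mul r2: issue@3 deps=(None,0) exec_start@4 write@7
I3 mul r1: issue@4 deps=(None,None) exec_start@4 write@7
I4 add r1: issue@5 deps=(3,None) exec_start@7 write@9
I5 mul r2: issue@6 deps=(4,1) exec_start@9 write@10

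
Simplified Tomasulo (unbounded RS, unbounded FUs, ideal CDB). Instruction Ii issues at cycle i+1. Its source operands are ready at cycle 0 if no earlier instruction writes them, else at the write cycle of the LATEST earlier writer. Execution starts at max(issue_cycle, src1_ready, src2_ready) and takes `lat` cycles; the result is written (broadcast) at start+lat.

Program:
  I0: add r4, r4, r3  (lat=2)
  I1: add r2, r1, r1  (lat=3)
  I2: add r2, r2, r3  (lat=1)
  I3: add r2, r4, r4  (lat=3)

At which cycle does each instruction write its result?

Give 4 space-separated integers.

Answer: 3 5 6 7

Derivation:
I0 add r4: issue@1 deps=(None,None) exec_start@1 write@3
I1 add r2: issue@2 deps=(None,None) exec_start@2 write@5
I2 add r2: issue@3 deps=(1,None) exec_start@5 write@6
I3 add r2: issue@4 deps=(0,0) exec_start@4 write@7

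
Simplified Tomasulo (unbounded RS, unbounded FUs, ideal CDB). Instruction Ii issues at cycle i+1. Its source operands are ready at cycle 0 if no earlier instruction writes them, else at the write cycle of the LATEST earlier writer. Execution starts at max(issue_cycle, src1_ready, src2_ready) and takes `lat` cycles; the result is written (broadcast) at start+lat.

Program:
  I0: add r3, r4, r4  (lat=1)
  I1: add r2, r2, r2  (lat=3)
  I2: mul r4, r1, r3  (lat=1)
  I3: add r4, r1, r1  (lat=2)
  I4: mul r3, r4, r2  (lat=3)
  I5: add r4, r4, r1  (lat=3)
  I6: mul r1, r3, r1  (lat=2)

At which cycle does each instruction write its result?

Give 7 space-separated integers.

I0 add r3: issue@1 deps=(None,None) exec_start@1 write@2
I1 add r2: issue@2 deps=(None,None) exec_start@2 write@5
I2 mul r4: issue@3 deps=(None,0) exec_start@3 write@4
I3 add r4: issue@4 deps=(None,None) exec_start@4 write@6
I4 mul r3: issue@5 deps=(3,1) exec_start@6 write@9
I5 add r4: issue@6 deps=(3,None) exec_start@6 write@9
I6 mul r1: issue@7 deps=(4,None) exec_start@9 write@11

Answer: 2 5 4 6 9 9 11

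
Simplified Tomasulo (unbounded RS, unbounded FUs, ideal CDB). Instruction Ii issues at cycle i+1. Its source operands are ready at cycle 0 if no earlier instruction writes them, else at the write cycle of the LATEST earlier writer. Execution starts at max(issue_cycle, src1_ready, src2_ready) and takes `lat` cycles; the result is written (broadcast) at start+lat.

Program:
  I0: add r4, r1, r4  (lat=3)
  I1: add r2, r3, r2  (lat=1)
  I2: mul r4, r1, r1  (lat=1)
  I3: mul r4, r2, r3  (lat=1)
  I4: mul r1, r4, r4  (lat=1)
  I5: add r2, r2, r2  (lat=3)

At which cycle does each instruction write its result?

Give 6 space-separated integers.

Answer: 4 3 4 5 6 9

Derivation:
I0 add r4: issue@1 deps=(None,None) exec_start@1 write@4
I1 add r2: issue@2 deps=(None,None) exec_start@2 write@3
I2 mul r4: issue@3 deps=(None,None) exec_start@3 write@4
I3 mul r4: issue@4 deps=(1,None) exec_start@4 write@5
I4 mul r1: issue@5 deps=(3,3) exec_start@5 write@6
I5 add r2: issue@6 deps=(1,1) exec_start@6 write@9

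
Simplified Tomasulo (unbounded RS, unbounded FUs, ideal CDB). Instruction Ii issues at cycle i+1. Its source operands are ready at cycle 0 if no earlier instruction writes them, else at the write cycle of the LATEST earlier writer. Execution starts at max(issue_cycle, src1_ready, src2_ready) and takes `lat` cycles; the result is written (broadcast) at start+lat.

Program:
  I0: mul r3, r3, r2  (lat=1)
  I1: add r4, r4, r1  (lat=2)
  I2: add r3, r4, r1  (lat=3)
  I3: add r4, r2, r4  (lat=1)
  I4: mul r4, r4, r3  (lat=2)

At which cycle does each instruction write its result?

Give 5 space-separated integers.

Answer: 2 4 7 5 9

Derivation:
I0 mul r3: issue@1 deps=(None,None) exec_start@1 write@2
I1 add r4: issue@2 deps=(None,None) exec_start@2 write@4
I2 add r3: issue@3 deps=(1,None) exec_start@4 write@7
I3 add r4: issue@4 deps=(None,1) exec_start@4 write@5
I4 mul r4: issue@5 deps=(3,2) exec_start@7 write@9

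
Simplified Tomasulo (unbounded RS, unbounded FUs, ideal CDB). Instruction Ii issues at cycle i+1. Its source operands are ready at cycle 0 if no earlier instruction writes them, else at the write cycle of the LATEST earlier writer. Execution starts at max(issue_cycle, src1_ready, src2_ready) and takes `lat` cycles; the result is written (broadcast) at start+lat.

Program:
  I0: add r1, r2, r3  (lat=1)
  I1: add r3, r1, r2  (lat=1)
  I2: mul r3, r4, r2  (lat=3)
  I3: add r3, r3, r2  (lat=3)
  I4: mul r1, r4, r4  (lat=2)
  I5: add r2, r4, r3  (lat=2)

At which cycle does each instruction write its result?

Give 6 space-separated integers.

Answer: 2 3 6 9 7 11

Derivation:
I0 add r1: issue@1 deps=(None,None) exec_start@1 write@2
I1 add r3: issue@2 deps=(0,None) exec_start@2 write@3
I2 mul r3: issue@3 deps=(None,None) exec_start@3 write@6
I3 add r3: issue@4 deps=(2,None) exec_start@6 write@9
I4 mul r1: issue@5 deps=(None,None) exec_start@5 write@7
I5 add r2: issue@6 deps=(None,3) exec_start@9 write@11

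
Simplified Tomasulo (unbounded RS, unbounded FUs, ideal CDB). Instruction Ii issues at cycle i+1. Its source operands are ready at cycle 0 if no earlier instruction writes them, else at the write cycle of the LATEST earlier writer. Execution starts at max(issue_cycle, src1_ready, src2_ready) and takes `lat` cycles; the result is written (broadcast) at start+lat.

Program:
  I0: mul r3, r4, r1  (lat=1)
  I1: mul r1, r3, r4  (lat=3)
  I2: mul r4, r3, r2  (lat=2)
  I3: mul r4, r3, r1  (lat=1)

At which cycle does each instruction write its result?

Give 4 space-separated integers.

Answer: 2 5 5 6

Derivation:
I0 mul r3: issue@1 deps=(None,None) exec_start@1 write@2
I1 mul r1: issue@2 deps=(0,None) exec_start@2 write@5
I2 mul r4: issue@3 deps=(0,None) exec_start@3 write@5
I3 mul r4: issue@4 deps=(0,1) exec_start@5 write@6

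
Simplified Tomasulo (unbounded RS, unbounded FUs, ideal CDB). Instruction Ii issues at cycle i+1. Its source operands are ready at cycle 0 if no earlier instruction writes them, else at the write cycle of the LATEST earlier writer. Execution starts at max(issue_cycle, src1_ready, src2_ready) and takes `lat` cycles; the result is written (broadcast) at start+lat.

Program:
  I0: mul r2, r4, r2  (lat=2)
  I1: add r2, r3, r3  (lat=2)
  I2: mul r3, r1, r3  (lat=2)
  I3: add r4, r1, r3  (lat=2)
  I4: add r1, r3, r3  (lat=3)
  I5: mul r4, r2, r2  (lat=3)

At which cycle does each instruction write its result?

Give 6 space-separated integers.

I0 mul r2: issue@1 deps=(None,None) exec_start@1 write@3
I1 add r2: issue@2 deps=(None,None) exec_start@2 write@4
I2 mul r3: issue@3 deps=(None,None) exec_start@3 write@5
I3 add r4: issue@4 deps=(None,2) exec_start@5 write@7
I4 add r1: issue@5 deps=(2,2) exec_start@5 write@8
I5 mul r4: issue@6 deps=(1,1) exec_start@6 write@9

Answer: 3 4 5 7 8 9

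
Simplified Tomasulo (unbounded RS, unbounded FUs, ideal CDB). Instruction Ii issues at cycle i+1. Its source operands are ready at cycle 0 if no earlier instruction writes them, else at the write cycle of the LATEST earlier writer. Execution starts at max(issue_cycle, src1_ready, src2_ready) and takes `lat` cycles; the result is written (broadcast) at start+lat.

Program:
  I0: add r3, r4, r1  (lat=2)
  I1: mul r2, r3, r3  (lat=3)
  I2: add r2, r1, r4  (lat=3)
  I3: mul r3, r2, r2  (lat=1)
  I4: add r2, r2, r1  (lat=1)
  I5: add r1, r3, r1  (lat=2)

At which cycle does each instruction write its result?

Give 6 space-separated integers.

Answer: 3 6 6 7 7 9

Derivation:
I0 add r3: issue@1 deps=(None,None) exec_start@1 write@3
I1 mul r2: issue@2 deps=(0,0) exec_start@3 write@6
I2 add r2: issue@3 deps=(None,None) exec_start@3 write@6
I3 mul r3: issue@4 deps=(2,2) exec_start@6 write@7
I4 add r2: issue@5 deps=(2,None) exec_start@6 write@7
I5 add r1: issue@6 deps=(3,None) exec_start@7 write@9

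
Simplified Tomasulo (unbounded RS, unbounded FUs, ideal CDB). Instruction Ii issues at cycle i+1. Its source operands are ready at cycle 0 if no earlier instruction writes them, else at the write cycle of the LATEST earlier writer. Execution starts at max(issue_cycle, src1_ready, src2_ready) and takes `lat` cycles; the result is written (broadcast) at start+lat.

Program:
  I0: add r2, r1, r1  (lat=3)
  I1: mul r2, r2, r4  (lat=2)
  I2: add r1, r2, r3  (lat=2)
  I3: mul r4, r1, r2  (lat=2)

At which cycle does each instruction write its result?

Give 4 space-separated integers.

Answer: 4 6 8 10

Derivation:
I0 add r2: issue@1 deps=(None,None) exec_start@1 write@4
I1 mul r2: issue@2 deps=(0,None) exec_start@4 write@6
I2 add r1: issue@3 deps=(1,None) exec_start@6 write@8
I3 mul r4: issue@4 deps=(2,1) exec_start@8 write@10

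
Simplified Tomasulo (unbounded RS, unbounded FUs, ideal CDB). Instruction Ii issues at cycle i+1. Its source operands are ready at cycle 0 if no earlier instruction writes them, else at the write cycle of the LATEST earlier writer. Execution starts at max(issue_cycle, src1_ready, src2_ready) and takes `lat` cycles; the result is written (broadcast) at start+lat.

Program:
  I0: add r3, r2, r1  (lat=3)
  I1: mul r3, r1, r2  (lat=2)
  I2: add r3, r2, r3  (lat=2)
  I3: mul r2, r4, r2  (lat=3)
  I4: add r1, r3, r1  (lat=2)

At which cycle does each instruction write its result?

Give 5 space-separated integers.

I0 add r3: issue@1 deps=(None,None) exec_start@1 write@4
I1 mul r3: issue@2 deps=(None,None) exec_start@2 write@4
I2 add r3: issue@3 deps=(None,1) exec_start@4 write@6
I3 mul r2: issue@4 deps=(None,None) exec_start@4 write@7
I4 add r1: issue@5 deps=(2,None) exec_start@6 write@8

Answer: 4 4 6 7 8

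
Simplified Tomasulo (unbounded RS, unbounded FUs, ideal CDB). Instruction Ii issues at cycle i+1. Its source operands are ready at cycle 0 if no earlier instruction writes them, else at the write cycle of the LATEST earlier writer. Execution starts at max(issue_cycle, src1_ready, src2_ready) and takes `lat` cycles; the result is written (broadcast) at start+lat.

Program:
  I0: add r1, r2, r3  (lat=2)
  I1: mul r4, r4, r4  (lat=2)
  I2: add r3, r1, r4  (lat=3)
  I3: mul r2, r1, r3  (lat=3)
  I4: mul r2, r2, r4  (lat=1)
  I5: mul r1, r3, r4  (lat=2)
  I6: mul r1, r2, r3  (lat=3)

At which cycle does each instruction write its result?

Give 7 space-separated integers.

I0 add r1: issue@1 deps=(None,None) exec_start@1 write@3
I1 mul r4: issue@2 deps=(None,None) exec_start@2 write@4
I2 add r3: issue@3 deps=(0,1) exec_start@4 write@7
I3 mul r2: issue@4 deps=(0,2) exec_start@7 write@10
I4 mul r2: issue@5 deps=(3,1) exec_start@10 write@11
I5 mul r1: issue@6 deps=(2,1) exec_start@7 write@9
I6 mul r1: issue@7 deps=(4,2) exec_start@11 write@14

Answer: 3 4 7 10 11 9 14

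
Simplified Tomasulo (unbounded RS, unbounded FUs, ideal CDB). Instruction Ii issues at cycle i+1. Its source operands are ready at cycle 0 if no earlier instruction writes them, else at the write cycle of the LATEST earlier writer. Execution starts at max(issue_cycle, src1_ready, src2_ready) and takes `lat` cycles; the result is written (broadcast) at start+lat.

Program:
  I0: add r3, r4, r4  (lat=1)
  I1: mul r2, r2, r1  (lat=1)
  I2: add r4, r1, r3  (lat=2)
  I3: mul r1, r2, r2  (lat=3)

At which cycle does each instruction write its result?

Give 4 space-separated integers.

I0 add r3: issue@1 deps=(None,None) exec_start@1 write@2
I1 mul r2: issue@2 deps=(None,None) exec_start@2 write@3
I2 add r4: issue@3 deps=(None,0) exec_start@3 write@5
I3 mul r1: issue@4 deps=(1,1) exec_start@4 write@7

Answer: 2 3 5 7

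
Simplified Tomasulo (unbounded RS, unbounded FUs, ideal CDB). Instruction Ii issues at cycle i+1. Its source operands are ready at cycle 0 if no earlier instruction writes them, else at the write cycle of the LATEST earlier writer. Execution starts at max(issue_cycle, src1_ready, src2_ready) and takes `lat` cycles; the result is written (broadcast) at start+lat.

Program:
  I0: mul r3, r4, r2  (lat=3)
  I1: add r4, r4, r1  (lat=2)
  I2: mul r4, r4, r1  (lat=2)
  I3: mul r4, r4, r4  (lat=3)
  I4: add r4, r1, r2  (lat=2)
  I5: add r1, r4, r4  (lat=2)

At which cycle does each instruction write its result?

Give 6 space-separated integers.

Answer: 4 4 6 9 7 9

Derivation:
I0 mul r3: issue@1 deps=(None,None) exec_start@1 write@4
I1 add r4: issue@2 deps=(None,None) exec_start@2 write@4
I2 mul r4: issue@3 deps=(1,None) exec_start@4 write@6
I3 mul r4: issue@4 deps=(2,2) exec_start@6 write@9
I4 add r4: issue@5 deps=(None,None) exec_start@5 write@7
I5 add r1: issue@6 deps=(4,4) exec_start@7 write@9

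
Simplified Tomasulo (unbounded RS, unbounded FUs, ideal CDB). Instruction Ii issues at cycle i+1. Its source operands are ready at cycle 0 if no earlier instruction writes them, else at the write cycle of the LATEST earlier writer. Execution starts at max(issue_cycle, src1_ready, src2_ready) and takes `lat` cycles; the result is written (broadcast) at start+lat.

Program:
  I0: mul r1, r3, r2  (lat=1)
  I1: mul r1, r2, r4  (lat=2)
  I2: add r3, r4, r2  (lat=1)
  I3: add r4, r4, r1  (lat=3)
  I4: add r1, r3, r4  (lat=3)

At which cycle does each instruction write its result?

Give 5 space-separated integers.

Answer: 2 4 4 7 10

Derivation:
I0 mul r1: issue@1 deps=(None,None) exec_start@1 write@2
I1 mul r1: issue@2 deps=(None,None) exec_start@2 write@4
I2 add r3: issue@3 deps=(None,None) exec_start@3 write@4
I3 add r4: issue@4 deps=(None,1) exec_start@4 write@7
I4 add r1: issue@5 deps=(2,3) exec_start@7 write@10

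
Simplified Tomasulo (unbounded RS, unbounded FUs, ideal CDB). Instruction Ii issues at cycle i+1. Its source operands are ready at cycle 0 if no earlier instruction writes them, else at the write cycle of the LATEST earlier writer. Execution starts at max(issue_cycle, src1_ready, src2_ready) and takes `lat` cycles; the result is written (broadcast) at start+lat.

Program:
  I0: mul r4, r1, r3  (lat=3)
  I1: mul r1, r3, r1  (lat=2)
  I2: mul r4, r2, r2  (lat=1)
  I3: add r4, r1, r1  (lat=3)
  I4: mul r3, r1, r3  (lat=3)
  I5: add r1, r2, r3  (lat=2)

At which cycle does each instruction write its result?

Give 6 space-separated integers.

I0 mul r4: issue@1 deps=(None,None) exec_start@1 write@4
I1 mul r1: issue@2 deps=(None,None) exec_start@2 write@4
I2 mul r4: issue@3 deps=(None,None) exec_start@3 write@4
I3 add r4: issue@4 deps=(1,1) exec_start@4 write@7
I4 mul r3: issue@5 deps=(1,None) exec_start@5 write@8
I5 add r1: issue@6 deps=(None,4) exec_start@8 write@10

Answer: 4 4 4 7 8 10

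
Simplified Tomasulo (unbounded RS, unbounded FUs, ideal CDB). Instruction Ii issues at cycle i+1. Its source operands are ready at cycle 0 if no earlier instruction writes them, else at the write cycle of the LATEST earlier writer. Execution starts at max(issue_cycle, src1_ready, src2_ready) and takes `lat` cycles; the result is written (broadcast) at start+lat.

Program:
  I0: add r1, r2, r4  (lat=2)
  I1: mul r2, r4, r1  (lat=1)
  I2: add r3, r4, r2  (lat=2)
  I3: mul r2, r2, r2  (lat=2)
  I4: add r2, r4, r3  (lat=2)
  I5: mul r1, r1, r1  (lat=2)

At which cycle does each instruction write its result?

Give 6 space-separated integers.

Answer: 3 4 6 6 8 8

Derivation:
I0 add r1: issue@1 deps=(None,None) exec_start@1 write@3
I1 mul r2: issue@2 deps=(None,0) exec_start@3 write@4
I2 add r3: issue@3 deps=(None,1) exec_start@4 write@6
I3 mul r2: issue@4 deps=(1,1) exec_start@4 write@6
I4 add r2: issue@5 deps=(None,2) exec_start@6 write@8
I5 mul r1: issue@6 deps=(0,0) exec_start@6 write@8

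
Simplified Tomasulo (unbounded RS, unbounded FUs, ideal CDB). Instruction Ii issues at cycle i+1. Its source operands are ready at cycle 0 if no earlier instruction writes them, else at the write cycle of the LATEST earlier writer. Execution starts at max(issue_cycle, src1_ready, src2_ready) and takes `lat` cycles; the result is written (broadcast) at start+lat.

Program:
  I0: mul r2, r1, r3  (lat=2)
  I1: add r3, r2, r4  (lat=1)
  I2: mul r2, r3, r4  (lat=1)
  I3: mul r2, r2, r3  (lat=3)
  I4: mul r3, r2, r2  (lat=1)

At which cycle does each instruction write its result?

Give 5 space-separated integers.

I0 mul r2: issue@1 deps=(None,None) exec_start@1 write@3
I1 add r3: issue@2 deps=(0,None) exec_start@3 write@4
I2 mul r2: issue@3 deps=(1,None) exec_start@4 write@5
I3 mul r2: issue@4 deps=(2,1) exec_start@5 write@8
I4 mul r3: issue@5 deps=(3,3) exec_start@8 write@9

Answer: 3 4 5 8 9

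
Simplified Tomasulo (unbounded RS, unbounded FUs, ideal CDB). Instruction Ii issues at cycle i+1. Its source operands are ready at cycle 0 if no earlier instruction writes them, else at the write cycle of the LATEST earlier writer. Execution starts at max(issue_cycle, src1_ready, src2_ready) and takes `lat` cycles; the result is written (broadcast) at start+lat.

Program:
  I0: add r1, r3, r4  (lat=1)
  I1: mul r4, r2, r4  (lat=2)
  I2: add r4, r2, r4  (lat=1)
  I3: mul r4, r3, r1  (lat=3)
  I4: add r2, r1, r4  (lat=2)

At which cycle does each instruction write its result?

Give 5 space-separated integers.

I0 add r1: issue@1 deps=(None,None) exec_start@1 write@2
I1 mul r4: issue@2 deps=(None,None) exec_start@2 write@4
I2 add r4: issue@3 deps=(None,1) exec_start@4 write@5
I3 mul r4: issue@4 deps=(None,0) exec_start@4 write@7
I4 add r2: issue@5 deps=(0,3) exec_start@7 write@9

Answer: 2 4 5 7 9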